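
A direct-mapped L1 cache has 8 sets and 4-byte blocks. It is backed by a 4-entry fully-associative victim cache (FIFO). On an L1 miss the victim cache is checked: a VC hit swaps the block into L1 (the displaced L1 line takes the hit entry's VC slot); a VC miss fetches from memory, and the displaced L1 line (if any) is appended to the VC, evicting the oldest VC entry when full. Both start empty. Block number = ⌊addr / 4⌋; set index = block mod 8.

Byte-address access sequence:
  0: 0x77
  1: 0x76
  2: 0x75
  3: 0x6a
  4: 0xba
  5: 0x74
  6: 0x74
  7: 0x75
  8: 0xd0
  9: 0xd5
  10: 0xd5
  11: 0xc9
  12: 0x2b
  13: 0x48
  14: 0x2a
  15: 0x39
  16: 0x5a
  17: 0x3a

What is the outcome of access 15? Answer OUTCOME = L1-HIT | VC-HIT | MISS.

  [0] addr=0x77 blk=29 s=5: MISS | VC []
  [1] addr=0x76 blk=29 s=5: L1-HIT | VC []
  [2] addr=0x75 blk=29 s=5: L1-HIT | VC []
  [3] addr=0x6a blk=26 s=2: MISS | VC []
  [4] addr=0xba blk=46 s=6: MISS | VC []
  [5] addr=0x74 blk=29 s=5: L1-HIT | VC []
  [6] addr=0x74 blk=29 s=5: L1-HIT | VC []
  [7] addr=0x75 blk=29 s=5: L1-HIT | VC []
  [8] addr=0xd0 blk=52 s=4: MISS | VC []
  [9] addr=0xd5 blk=53 s=5: MISS | VC [29]
  [10] addr=0xd5 blk=53 s=5: L1-HIT | VC [29]
  [11] addr=0xc9 blk=50 s=2: MISS | VC [29, 26]
  [12] addr=0x2b blk=10 s=2: MISS | VC [29, 26, 50]
  [13] addr=0x48 blk=18 s=2: MISS | VC [29, 26, 50, 10]
  [14] addr=0x2a blk=10 s=2: VC-HIT | VC [29, 26, 50, 18]
  [15] addr=0x39 blk=14 s=6: MISS | VC [26, 50, 18, 46]
  [16] addr=0x5a blk=22 s=6: MISS | VC [50, 18, 46, 14]
  [17] addr=0x3a blk=14 s=6: VC-HIT | VC [50, 18, 46, 22]

OUTCOME = MISS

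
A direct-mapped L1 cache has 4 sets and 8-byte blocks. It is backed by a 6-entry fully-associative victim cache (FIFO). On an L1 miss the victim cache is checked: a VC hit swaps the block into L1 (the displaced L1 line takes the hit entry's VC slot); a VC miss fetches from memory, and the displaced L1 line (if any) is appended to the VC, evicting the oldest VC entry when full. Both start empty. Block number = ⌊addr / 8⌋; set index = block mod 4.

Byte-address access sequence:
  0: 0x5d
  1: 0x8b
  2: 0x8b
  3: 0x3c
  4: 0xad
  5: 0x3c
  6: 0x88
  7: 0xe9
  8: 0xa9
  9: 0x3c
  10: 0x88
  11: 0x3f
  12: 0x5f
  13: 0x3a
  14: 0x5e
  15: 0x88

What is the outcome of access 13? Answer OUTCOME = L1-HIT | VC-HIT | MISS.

OUTCOME = VC-HIT

#0 0x5d→b11/s3 MISS; vc=[]
#1 0x8b→b17/s1 MISS; vc=[]
#2 0x8b→b17/s1 L1-HIT; vc=[]
#3 0x3c→b7/s3 MISS; vc=[11]
#4 0xad→b21/s1 MISS; vc=[11,17]
#5 0x3c→b7/s3 L1-HIT; vc=[11,17]
#6 0x88→b17/s1 VC-HIT; vc=[11,21]
#7 0xe9→b29/s1 MISS; vc=[11,21,17]
#8 0xa9→b21/s1 VC-HIT; vc=[11,29,17]
#9 0x3c→b7/s3 L1-HIT; vc=[11,29,17]
#10 0x88→b17/s1 VC-HIT; vc=[11,29,21]
#11 0x3f→b7/s3 L1-HIT; vc=[11,29,21]
#12 0x5f→b11/s3 VC-HIT; vc=[7,29,21]
#13 0x3a→b7/s3 VC-HIT; vc=[11,29,21]
#14 0x5e→b11/s3 VC-HIT; vc=[7,29,21]
#15 0x88→b17/s1 L1-HIT; vc=[7,29,21]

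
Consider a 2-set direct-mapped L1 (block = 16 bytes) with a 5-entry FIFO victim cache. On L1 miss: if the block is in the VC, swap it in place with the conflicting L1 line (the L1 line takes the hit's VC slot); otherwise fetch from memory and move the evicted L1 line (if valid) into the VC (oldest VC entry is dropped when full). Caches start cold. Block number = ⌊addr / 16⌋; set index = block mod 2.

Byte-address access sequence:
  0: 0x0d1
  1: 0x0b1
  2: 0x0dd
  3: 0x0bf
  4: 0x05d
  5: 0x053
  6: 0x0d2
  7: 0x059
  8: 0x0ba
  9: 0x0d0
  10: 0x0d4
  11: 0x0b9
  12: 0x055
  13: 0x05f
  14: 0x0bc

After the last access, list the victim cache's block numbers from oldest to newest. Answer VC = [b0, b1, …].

0: 0xd1 (blk 13, set 1) → MISS  vc=[]
1: 0xb1 (blk 11, set 1) → MISS  vc=[13]
2: 0xdd (blk 13, set 1) → VC-HIT  vc=[11]
3: 0xbf (blk 11, set 1) → VC-HIT  vc=[13]
4: 0x5d (blk 5, set 1) → MISS  vc=[13, 11]
5: 0x53 (blk 5, set 1) → L1-HIT  vc=[13, 11]
6: 0xd2 (blk 13, set 1) → VC-HIT  vc=[5, 11]
7: 0x59 (blk 5, set 1) → VC-HIT  vc=[13, 11]
8: 0xba (blk 11, set 1) → VC-HIT  vc=[13, 5]
9: 0xd0 (blk 13, set 1) → VC-HIT  vc=[11, 5]
10: 0xd4 (blk 13, set 1) → L1-HIT  vc=[11, 5]
11: 0xb9 (blk 11, set 1) → VC-HIT  vc=[13, 5]
12: 0x55 (blk 5, set 1) → VC-HIT  vc=[13, 11]
13: 0x5f (blk 5, set 1) → L1-HIT  vc=[13, 11]
14: 0xbc (blk 11, set 1) → VC-HIT  vc=[13, 5]

VC = [13, 5]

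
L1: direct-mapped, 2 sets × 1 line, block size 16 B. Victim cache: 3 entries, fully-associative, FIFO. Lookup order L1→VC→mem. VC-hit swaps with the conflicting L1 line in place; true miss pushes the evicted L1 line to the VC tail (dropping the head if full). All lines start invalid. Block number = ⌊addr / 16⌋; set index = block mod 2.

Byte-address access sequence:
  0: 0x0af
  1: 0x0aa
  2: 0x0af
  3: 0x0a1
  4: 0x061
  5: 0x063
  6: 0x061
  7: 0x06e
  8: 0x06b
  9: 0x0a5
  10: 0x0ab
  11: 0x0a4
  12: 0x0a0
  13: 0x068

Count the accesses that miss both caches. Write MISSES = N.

MISSES = 2

  [0] addr=0xaf blk=10 s=0: MISS | VC []
  [1] addr=0xaa blk=10 s=0: L1-HIT | VC []
  [2] addr=0xaf blk=10 s=0: L1-HIT | VC []
  [3] addr=0xa1 blk=10 s=0: L1-HIT | VC []
  [4] addr=0x61 blk=6 s=0: MISS | VC [10]
  [5] addr=0x63 blk=6 s=0: L1-HIT | VC [10]
  [6] addr=0x61 blk=6 s=0: L1-HIT | VC [10]
  [7] addr=0x6e blk=6 s=0: L1-HIT | VC [10]
  [8] addr=0x6b blk=6 s=0: L1-HIT | VC [10]
  [9] addr=0xa5 blk=10 s=0: VC-HIT | VC [6]
  [10] addr=0xab blk=10 s=0: L1-HIT | VC [6]
  [11] addr=0xa4 blk=10 s=0: L1-HIT | VC [6]
  [12] addr=0xa0 blk=10 s=0: L1-HIT | VC [6]
  [13] addr=0x68 blk=6 s=0: VC-HIT | VC [10]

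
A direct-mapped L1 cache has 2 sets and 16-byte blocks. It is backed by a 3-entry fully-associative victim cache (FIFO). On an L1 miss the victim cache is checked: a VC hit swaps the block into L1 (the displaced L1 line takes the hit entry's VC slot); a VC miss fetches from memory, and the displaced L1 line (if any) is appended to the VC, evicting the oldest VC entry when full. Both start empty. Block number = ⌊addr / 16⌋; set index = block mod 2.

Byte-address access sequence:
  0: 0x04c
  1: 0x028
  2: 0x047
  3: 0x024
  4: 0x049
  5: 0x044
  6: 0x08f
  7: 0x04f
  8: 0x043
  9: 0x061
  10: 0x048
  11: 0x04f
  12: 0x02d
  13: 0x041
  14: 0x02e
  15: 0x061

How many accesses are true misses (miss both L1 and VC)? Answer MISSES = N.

#0 0x4c→b4/s0 MISS; vc=[]
#1 0x28→b2/s0 MISS; vc=[4]
#2 0x47→b4/s0 VC-HIT; vc=[2]
#3 0x24→b2/s0 VC-HIT; vc=[4]
#4 0x49→b4/s0 VC-HIT; vc=[2]
#5 0x44→b4/s0 L1-HIT; vc=[2]
#6 0x8f→b8/s0 MISS; vc=[2,4]
#7 0x4f→b4/s0 VC-HIT; vc=[2,8]
#8 0x43→b4/s0 L1-HIT; vc=[2,8]
#9 0x61→b6/s0 MISS; vc=[2,8,4]
#10 0x48→b4/s0 VC-HIT; vc=[2,8,6]
#11 0x4f→b4/s0 L1-HIT; vc=[2,8,6]
#12 0x2d→b2/s0 VC-HIT; vc=[4,8,6]
#13 0x41→b4/s0 VC-HIT; vc=[2,8,6]
#14 0x2e→b2/s0 VC-HIT; vc=[4,8,6]
#15 0x61→b6/s0 VC-HIT; vc=[4,8,2]

MISSES = 4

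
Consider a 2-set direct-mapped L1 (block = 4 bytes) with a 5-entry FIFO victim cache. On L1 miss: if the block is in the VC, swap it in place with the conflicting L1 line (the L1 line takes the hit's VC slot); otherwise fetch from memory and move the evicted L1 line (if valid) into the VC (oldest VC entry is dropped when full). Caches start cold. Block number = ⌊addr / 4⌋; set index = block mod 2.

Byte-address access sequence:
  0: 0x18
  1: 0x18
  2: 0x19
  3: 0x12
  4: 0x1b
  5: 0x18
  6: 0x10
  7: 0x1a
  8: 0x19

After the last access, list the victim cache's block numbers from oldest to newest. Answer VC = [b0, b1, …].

#0 0x18→b6/s0 MISS; vc=[]
#1 0x18→b6/s0 L1-HIT; vc=[]
#2 0x19→b6/s0 L1-HIT; vc=[]
#3 0x12→b4/s0 MISS; vc=[6]
#4 0x1b→b6/s0 VC-HIT; vc=[4]
#5 0x18→b6/s0 L1-HIT; vc=[4]
#6 0x10→b4/s0 VC-HIT; vc=[6]
#7 0x1a→b6/s0 VC-HIT; vc=[4]
#8 0x19→b6/s0 L1-HIT; vc=[4]

VC = [4]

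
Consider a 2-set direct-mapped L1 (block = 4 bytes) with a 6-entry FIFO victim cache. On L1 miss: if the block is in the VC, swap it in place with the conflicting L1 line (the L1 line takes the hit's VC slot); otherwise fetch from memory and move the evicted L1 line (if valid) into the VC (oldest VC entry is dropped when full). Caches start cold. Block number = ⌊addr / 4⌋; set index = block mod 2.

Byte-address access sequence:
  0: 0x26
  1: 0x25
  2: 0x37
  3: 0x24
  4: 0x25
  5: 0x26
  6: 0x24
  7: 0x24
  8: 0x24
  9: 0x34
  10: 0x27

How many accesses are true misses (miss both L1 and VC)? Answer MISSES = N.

MISSES = 2

  [0] addr=0x26 blk=9 s=1: MISS | VC []
  [1] addr=0x25 blk=9 s=1: L1-HIT | VC []
  [2] addr=0x37 blk=13 s=1: MISS | VC [9]
  [3] addr=0x24 blk=9 s=1: VC-HIT | VC [13]
  [4] addr=0x25 blk=9 s=1: L1-HIT | VC [13]
  [5] addr=0x26 blk=9 s=1: L1-HIT | VC [13]
  [6] addr=0x24 blk=9 s=1: L1-HIT | VC [13]
  [7] addr=0x24 blk=9 s=1: L1-HIT | VC [13]
  [8] addr=0x24 blk=9 s=1: L1-HIT | VC [13]
  [9] addr=0x34 blk=13 s=1: VC-HIT | VC [9]
  [10] addr=0x27 blk=9 s=1: VC-HIT | VC [13]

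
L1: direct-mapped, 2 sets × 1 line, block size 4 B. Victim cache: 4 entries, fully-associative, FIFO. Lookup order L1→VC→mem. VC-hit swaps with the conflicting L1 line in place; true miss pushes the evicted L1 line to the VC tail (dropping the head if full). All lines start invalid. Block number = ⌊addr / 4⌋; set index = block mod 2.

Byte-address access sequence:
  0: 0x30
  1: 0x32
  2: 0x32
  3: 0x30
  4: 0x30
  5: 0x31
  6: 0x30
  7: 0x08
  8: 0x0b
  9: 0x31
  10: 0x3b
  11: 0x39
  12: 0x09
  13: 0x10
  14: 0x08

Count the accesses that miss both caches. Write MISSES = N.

MISSES = 4

  [0] addr=0x30 blk=12 s=0: MISS | VC []
  [1] addr=0x32 blk=12 s=0: L1-HIT | VC []
  [2] addr=0x32 blk=12 s=0: L1-HIT | VC []
  [3] addr=0x30 blk=12 s=0: L1-HIT | VC []
  [4] addr=0x30 blk=12 s=0: L1-HIT | VC []
  [5] addr=0x31 blk=12 s=0: L1-HIT | VC []
  [6] addr=0x30 blk=12 s=0: L1-HIT | VC []
  [7] addr=0x8 blk=2 s=0: MISS | VC [12]
  [8] addr=0xb blk=2 s=0: L1-HIT | VC [12]
  [9] addr=0x31 blk=12 s=0: VC-HIT | VC [2]
  [10] addr=0x3b blk=14 s=0: MISS | VC [2, 12]
  [11] addr=0x39 blk=14 s=0: L1-HIT | VC [2, 12]
  [12] addr=0x9 blk=2 s=0: VC-HIT | VC [14, 12]
  [13] addr=0x10 blk=4 s=0: MISS | VC [14, 12, 2]
  [14] addr=0x8 blk=2 s=0: VC-HIT | VC [14, 12, 4]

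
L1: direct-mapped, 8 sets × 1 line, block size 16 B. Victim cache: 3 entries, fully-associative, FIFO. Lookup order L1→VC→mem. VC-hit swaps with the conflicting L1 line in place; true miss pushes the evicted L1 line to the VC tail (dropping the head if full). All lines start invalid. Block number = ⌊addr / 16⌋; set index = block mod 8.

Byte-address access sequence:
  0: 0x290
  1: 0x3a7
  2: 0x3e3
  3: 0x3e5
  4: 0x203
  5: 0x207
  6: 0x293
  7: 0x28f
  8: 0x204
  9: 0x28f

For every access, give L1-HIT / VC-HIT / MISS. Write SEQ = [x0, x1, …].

0: 0x290 (blk 41, set 1) → MISS  vc=[]
1: 0x3a7 (blk 58, set 2) → MISS  vc=[]
2: 0x3e3 (blk 62, set 6) → MISS  vc=[]
3: 0x3e5 (blk 62, set 6) → L1-HIT  vc=[]
4: 0x203 (blk 32, set 0) → MISS  vc=[]
5: 0x207 (blk 32, set 0) → L1-HIT  vc=[]
6: 0x293 (blk 41, set 1) → L1-HIT  vc=[]
7: 0x28f (blk 40, set 0) → MISS  vc=[32]
8: 0x204 (blk 32, set 0) → VC-HIT  vc=[40]
9: 0x28f (blk 40, set 0) → VC-HIT  vc=[32]

SEQ = [MISS, MISS, MISS, L1-HIT, MISS, L1-HIT, L1-HIT, MISS, VC-HIT, VC-HIT]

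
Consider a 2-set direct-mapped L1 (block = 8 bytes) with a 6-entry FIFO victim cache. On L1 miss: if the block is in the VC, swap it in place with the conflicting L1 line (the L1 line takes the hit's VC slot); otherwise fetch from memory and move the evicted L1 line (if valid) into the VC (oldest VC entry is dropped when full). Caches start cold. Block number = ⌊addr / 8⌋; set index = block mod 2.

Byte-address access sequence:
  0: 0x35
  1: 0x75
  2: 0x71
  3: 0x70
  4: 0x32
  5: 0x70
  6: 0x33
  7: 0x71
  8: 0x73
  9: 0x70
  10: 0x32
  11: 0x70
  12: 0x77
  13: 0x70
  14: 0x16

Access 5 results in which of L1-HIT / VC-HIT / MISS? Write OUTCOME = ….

#0 0x35→b6/s0 MISS; vc=[]
#1 0x75→b14/s0 MISS; vc=[6]
#2 0x71→b14/s0 L1-HIT; vc=[6]
#3 0x70→b14/s0 L1-HIT; vc=[6]
#4 0x32→b6/s0 VC-HIT; vc=[14]
#5 0x70→b14/s0 VC-HIT; vc=[6]
#6 0x33→b6/s0 VC-HIT; vc=[14]
#7 0x71→b14/s0 VC-HIT; vc=[6]
#8 0x73→b14/s0 L1-HIT; vc=[6]
#9 0x70→b14/s0 L1-HIT; vc=[6]
#10 0x32→b6/s0 VC-HIT; vc=[14]
#11 0x70→b14/s0 VC-HIT; vc=[6]
#12 0x77→b14/s0 L1-HIT; vc=[6]
#13 0x70→b14/s0 L1-HIT; vc=[6]
#14 0x16→b2/s0 MISS; vc=[6,14]

OUTCOME = VC-HIT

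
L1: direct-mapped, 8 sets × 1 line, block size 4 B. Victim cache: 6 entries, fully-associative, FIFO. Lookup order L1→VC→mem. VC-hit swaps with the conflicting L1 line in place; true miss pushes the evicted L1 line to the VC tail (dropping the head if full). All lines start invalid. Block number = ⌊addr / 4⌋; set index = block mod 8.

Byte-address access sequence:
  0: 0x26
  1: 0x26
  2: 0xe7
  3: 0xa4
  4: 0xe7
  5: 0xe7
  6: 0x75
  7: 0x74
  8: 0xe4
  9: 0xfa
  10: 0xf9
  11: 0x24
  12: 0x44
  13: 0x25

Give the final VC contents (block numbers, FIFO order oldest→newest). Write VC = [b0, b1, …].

  [0] addr=0x26 blk=9 s=1: MISS | VC []
  [1] addr=0x26 blk=9 s=1: L1-HIT | VC []
  [2] addr=0xe7 blk=57 s=1: MISS | VC [9]
  [3] addr=0xa4 blk=41 s=1: MISS | VC [9, 57]
  [4] addr=0xe7 blk=57 s=1: VC-HIT | VC [9, 41]
  [5] addr=0xe7 blk=57 s=1: L1-HIT | VC [9, 41]
  [6] addr=0x75 blk=29 s=5: MISS | VC [9, 41]
  [7] addr=0x74 blk=29 s=5: L1-HIT | VC [9, 41]
  [8] addr=0xe4 blk=57 s=1: L1-HIT | VC [9, 41]
  [9] addr=0xfa blk=62 s=6: MISS | VC [9, 41]
  [10] addr=0xf9 blk=62 s=6: L1-HIT | VC [9, 41]
  [11] addr=0x24 blk=9 s=1: VC-HIT | VC [57, 41]
  [12] addr=0x44 blk=17 s=1: MISS | VC [57, 41, 9]
  [13] addr=0x25 blk=9 s=1: VC-HIT | VC [57, 41, 17]

VC = [57, 41, 17]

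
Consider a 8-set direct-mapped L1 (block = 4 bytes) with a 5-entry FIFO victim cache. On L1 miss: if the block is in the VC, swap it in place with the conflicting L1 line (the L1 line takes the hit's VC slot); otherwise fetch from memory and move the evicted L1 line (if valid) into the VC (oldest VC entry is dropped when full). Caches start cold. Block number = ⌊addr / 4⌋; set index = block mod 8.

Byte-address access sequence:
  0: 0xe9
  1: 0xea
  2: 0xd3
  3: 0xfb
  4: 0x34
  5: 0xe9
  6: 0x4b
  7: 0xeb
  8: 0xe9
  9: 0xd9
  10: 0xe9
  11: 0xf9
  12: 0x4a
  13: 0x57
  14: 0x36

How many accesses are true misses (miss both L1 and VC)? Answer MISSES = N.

  [0] addr=0xe9 blk=58 s=2: MISS | VC []
  [1] addr=0xea blk=58 s=2: L1-HIT | VC []
  [2] addr=0xd3 blk=52 s=4: MISS | VC []
  [3] addr=0xfb blk=62 s=6: MISS | VC []
  [4] addr=0x34 blk=13 s=5: MISS | VC []
  [5] addr=0xe9 blk=58 s=2: L1-HIT | VC []
  [6] addr=0x4b blk=18 s=2: MISS | VC [58]
  [7] addr=0xeb blk=58 s=2: VC-HIT | VC [18]
  [8] addr=0xe9 blk=58 s=2: L1-HIT | VC [18]
  [9] addr=0xd9 blk=54 s=6: MISS | VC [18, 62]
  [10] addr=0xe9 blk=58 s=2: L1-HIT | VC [18, 62]
  [11] addr=0xf9 blk=62 s=6: VC-HIT | VC [18, 54]
  [12] addr=0x4a blk=18 s=2: VC-HIT | VC [58, 54]
  [13] addr=0x57 blk=21 s=5: MISS | VC [58, 54, 13]
  [14] addr=0x36 blk=13 s=5: VC-HIT | VC [58, 54, 21]

MISSES = 7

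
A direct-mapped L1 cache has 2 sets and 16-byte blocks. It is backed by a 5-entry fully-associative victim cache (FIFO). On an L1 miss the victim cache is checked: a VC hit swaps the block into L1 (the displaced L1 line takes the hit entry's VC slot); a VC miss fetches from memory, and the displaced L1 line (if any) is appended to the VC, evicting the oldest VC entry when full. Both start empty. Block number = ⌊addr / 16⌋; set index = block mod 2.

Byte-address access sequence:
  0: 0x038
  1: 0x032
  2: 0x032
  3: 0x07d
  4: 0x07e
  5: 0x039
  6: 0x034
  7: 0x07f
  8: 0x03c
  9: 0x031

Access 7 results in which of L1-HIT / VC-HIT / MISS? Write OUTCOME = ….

OUTCOME = VC-HIT

  [0] addr=0x38 blk=3 s=1: MISS | VC []
  [1] addr=0x32 blk=3 s=1: L1-HIT | VC []
  [2] addr=0x32 blk=3 s=1: L1-HIT | VC []
  [3] addr=0x7d blk=7 s=1: MISS | VC [3]
  [4] addr=0x7e blk=7 s=1: L1-HIT | VC [3]
  [5] addr=0x39 blk=3 s=1: VC-HIT | VC [7]
  [6] addr=0x34 blk=3 s=1: L1-HIT | VC [7]
  [7] addr=0x7f blk=7 s=1: VC-HIT | VC [3]
  [8] addr=0x3c blk=3 s=1: VC-HIT | VC [7]
  [9] addr=0x31 blk=3 s=1: L1-HIT | VC [7]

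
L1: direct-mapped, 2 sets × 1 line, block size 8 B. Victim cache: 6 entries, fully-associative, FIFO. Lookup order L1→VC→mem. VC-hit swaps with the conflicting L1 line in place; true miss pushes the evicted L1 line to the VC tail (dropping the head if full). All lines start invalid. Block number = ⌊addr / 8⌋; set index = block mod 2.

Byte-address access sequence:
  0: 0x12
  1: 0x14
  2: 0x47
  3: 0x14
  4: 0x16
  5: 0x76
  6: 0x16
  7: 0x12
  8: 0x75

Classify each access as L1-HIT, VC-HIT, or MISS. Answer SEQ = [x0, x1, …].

  [0] addr=0x12 blk=2 s=0: MISS | VC []
  [1] addr=0x14 blk=2 s=0: L1-HIT | VC []
  [2] addr=0x47 blk=8 s=0: MISS | VC [2]
  [3] addr=0x14 blk=2 s=0: VC-HIT | VC [8]
  [4] addr=0x16 blk=2 s=0: L1-HIT | VC [8]
  [5] addr=0x76 blk=14 s=0: MISS | VC [8, 2]
  [6] addr=0x16 blk=2 s=0: VC-HIT | VC [8, 14]
  [7] addr=0x12 blk=2 s=0: L1-HIT | VC [8, 14]
  [8] addr=0x75 blk=14 s=0: VC-HIT | VC [8, 2]

SEQ = [MISS, L1-HIT, MISS, VC-HIT, L1-HIT, MISS, VC-HIT, L1-HIT, VC-HIT]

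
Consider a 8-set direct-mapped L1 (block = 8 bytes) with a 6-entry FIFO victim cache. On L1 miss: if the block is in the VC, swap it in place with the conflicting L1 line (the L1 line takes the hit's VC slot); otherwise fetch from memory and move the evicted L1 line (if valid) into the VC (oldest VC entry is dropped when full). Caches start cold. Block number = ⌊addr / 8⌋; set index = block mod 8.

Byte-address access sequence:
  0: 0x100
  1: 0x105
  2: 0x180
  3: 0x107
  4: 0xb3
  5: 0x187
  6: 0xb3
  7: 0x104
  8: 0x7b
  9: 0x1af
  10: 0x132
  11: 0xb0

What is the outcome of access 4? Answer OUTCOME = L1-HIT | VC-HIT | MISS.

#0 0x100→b32/s0 MISS; vc=[]
#1 0x105→b32/s0 L1-HIT; vc=[]
#2 0x180→b48/s0 MISS; vc=[32]
#3 0x107→b32/s0 VC-HIT; vc=[48]
#4 0xb3→b22/s6 MISS; vc=[48]
#5 0x187→b48/s0 VC-HIT; vc=[32]
#6 0xb3→b22/s6 L1-HIT; vc=[32]
#7 0x104→b32/s0 VC-HIT; vc=[48]
#8 0x7b→b15/s7 MISS; vc=[48]
#9 0x1af→b53/s5 MISS; vc=[48]
#10 0x132→b38/s6 MISS; vc=[48,22]
#11 0xb0→b22/s6 VC-HIT; vc=[48,38]

OUTCOME = MISS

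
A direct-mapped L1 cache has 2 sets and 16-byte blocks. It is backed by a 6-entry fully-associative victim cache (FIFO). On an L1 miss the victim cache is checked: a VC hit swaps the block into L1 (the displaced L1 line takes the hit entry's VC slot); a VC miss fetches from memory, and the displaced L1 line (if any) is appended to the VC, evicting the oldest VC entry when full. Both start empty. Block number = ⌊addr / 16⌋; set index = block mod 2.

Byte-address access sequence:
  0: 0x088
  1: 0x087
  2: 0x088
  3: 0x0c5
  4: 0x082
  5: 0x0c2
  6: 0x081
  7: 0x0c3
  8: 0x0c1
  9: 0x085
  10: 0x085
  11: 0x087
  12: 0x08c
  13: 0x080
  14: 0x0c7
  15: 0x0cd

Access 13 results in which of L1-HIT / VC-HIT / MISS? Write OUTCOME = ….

  [0] addr=0x88 blk=8 s=0: MISS | VC []
  [1] addr=0x87 blk=8 s=0: L1-HIT | VC []
  [2] addr=0x88 blk=8 s=0: L1-HIT | VC []
  [3] addr=0xc5 blk=12 s=0: MISS | VC [8]
  [4] addr=0x82 blk=8 s=0: VC-HIT | VC [12]
  [5] addr=0xc2 blk=12 s=0: VC-HIT | VC [8]
  [6] addr=0x81 blk=8 s=0: VC-HIT | VC [12]
  [7] addr=0xc3 blk=12 s=0: VC-HIT | VC [8]
  [8] addr=0xc1 blk=12 s=0: L1-HIT | VC [8]
  [9] addr=0x85 blk=8 s=0: VC-HIT | VC [12]
  [10] addr=0x85 blk=8 s=0: L1-HIT | VC [12]
  [11] addr=0x87 blk=8 s=0: L1-HIT | VC [12]
  [12] addr=0x8c blk=8 s=0: L1-HIT | VC [12]
  [13] addr=0x80 blk=8 s=0: L1-HIT | VC [12]
  [14] addr=0xc7 blk=12 s=0: VC-HIT | VC [8]
  [15] addr=0xcd blk=12 s=0: L1-HIT | VC [8]

OUTCOME = L1-HIT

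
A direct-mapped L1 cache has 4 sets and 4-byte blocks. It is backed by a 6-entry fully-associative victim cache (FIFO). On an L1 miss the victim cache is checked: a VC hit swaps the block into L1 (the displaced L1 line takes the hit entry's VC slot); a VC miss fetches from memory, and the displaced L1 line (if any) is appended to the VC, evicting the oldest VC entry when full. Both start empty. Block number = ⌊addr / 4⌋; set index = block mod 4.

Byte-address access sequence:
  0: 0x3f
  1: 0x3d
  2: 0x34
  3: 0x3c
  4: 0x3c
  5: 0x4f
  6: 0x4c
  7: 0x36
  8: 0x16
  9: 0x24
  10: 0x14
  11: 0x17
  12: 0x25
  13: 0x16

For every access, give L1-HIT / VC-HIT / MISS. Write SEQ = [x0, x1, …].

SEQ = [MISS, L1-HIT, MISS, L1-HIT, L1-HIT, MISS, L1-HIT, L1-HIT, MISS, MISS, VC-HIT, L1-HIT, VC-HIT, VC-HIT]

  [0] addr=0x3f blk=15 s=3: MISS | VC []
  [1] addr=0x3d blk=15 s=3: L1-HIT | VC []
  [2] addr=0x34 blk=13 s=1: MISS | VC []
  [3] addr=0x3c blk=15 s=3: L1-HIT | VC []
  [4] addr=0x3c blk=15 s=3: L1-HIT | VC []
  [5] addr=0x4f blk=19 s=3: MISS | VC [15]
  [6] addr=0x4c blk=19 s=3: L1-HIT | VC [15]
  [7] addr=0x36 blk=13 s=1: L1-HIT | VC [15]
  [8] addr=0x16 blk=5 s=1: MISS | VC [15, 13]
  [9] addr=0x24 blk=9 s=1: MISS | VC [15, 13, 5]
  [10] addr=0x14 blk=5 s=1: VC-HIT | VC [15, 13, 9]
  [11] addr=0x17 blk=5 s=1: L1-HIT | VC [15, 13, 9]
  [12] addr=0x25 blk=9 s=1: VC-HIT | VC [15, 13, 5]
  [13] addr=0x16 blk=5 s=1: VC-HIT | VC [15, 13, 9]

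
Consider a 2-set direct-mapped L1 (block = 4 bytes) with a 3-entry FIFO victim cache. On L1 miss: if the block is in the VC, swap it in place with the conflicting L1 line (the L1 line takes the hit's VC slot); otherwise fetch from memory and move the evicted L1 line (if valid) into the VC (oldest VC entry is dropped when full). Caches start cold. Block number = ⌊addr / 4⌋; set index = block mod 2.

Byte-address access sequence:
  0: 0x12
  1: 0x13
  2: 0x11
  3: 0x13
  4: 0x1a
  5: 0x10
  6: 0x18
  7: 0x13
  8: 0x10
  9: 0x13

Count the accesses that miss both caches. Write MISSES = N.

  [0] addr=0x12 blk=4 s=0: MISS | VC []
  [1] addr=0x13 blk=4 s=0: L1-HIT | VC []
  [2] addr=0x11 blk=4 s=0: L1-HIT | VC []
  [3] addr=0x13 blk=4 s=0: L1-HIT | VC []
  [4] addr=0x1a blk=6 s=0: MISS | VC [4]
  [5] addr=0x10 blk=4 s=0: VC-HIT | VC [6]
  [6] addr=0x18 blk=6 s=0: VC-HIT | VC [4]
  [7] addr=0x13 blk=4 s=0: VC-HIT | VC [6]
  [8] addr=0x10 blk=4 s=0: L1-HIT | VC [6]
  [9] addr=0x13 blk=4 s=0: L1-HIT | VC [6]

MISSES = 2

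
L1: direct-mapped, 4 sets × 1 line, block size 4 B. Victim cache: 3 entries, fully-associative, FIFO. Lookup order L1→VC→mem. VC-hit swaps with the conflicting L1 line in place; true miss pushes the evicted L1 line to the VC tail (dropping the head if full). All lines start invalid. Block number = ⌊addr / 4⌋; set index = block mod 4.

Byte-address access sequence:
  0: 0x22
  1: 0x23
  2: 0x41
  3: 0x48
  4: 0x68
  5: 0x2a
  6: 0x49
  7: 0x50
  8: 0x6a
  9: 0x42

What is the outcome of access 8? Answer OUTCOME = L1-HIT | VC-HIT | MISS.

OUTCOME = VC-HIT

0: 0x22 (blk 8, set 0) → MISS  vc=[]
1: 0x23 (blk 8, set 0) → L1-HIT  vc=[]
2: 0x41 (blk 16, set 0) → MISS  vc=[8]
3: 0x48 (blk 18, set 2) → MISS  vc=[8]
4: 0x68 (blk 26, set 2) → MISS  vc=[8, 18]
5: 0x2a (blk 10, set 2) → MISS  vc=[8, 18, 26]
6: 0x49 (blk 18, set 2) → VC-HIT  vc=[8, 10, 26]
7: 0x50 (blk 20, set 0) → MISS  vc=[10, 26, 16]
8: 0x6a (blk 26, set 2) → VC-HIT  vc=[10, 18, 16]
9: 0x42 (blk 16, set 0) → VC-HIT  vc=[10, 18, 20]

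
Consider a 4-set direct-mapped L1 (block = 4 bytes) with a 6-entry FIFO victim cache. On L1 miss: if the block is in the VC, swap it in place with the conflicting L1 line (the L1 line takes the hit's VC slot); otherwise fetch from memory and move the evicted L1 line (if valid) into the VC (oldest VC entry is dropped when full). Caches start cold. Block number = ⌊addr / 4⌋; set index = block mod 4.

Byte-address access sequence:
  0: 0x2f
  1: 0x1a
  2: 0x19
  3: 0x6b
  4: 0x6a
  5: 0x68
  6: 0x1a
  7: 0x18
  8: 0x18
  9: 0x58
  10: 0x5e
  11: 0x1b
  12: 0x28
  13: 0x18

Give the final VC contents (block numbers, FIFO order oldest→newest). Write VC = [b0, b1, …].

0: 0x2f (blk 11, set 3) → MISS  vc=[]
1: 0x1a (blk 6, set 2) → MISS  vc=[]
2: 0x19 (blk 6, set 2) → L1-HIT  vc=[]
3: 0x6b (blk 26, set 2) → MISS  vc=[6]
4: 0x6a (blk 26, set 2) → L1-HIT  vc=[6]
5: 0x68 (blk 26, set 2) → L1-HIT  vc=[6]
6: 0x1a (blk 6, set 2) → VC-HIT  vc=[26]
7: 0x18 (blk 6, set 2) → L1-HIT  vc=[26]
8: 0x18 (blk 6, set 2) → L1-HIT  vc=[26]
9: 0x58 (blk 22, set 2) → MISS  vc=[26, 6]
10: 0x5e (blk 23, set 3) → MISS  vc=[26, 6, 11]
11: 0x1b (blk 6, set 2) → VC-HIT  vc=[26, 22, 11]
12: 0x28 (blk 10, set 2) → MISS  vc=[26, 22, 11, 6]
13: 0x18 (blk 6, set 2) → VC-HIT  vc=[26, 22, 11, 10]

VC = [26, 22, 11, 10]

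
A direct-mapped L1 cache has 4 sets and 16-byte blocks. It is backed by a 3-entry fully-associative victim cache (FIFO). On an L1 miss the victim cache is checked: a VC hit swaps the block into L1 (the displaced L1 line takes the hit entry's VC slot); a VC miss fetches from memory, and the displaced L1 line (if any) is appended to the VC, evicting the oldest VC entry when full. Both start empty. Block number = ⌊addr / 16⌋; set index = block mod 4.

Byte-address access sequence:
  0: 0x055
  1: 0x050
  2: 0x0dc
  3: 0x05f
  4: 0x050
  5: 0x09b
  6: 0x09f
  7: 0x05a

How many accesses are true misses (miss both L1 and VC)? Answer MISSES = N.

  [0] addr=0x55 blk=5 s=1: MISS | VC []
  [1] addr=0x50 blk=5 s=1: L1-HIT | VC []
  [2] addr=0xdc blk=13 s=1: MISS | VC [5]
  [3] addr=0x5f blk=5 s=1: VC-HIT | VC [13]
  [4] addr=0x50 blk=5 s=1: L1-HIT | VC [13]
  [5] addr=0x9b blk=9 s=1: MISS | VC [13, 5]
  [6] addr=0x9f blk=9 s=1: L1-HIT | VC [13, 5]
  [7] addr=0x5a blk=5 s=1: VC-HIT | VC [13, 9]

MISSES = 3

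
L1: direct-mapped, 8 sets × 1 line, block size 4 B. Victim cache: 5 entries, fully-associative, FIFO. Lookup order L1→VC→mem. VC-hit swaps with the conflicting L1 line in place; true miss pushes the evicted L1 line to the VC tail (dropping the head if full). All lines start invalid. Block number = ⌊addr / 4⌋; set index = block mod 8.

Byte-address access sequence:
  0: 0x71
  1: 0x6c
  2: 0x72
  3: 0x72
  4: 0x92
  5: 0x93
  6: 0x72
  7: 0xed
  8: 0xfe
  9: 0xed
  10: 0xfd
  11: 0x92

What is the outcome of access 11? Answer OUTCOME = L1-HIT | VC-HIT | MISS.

#0 0x71→b28/s4 MISS; vc=[]
#1 0x6c→b27/s3 MISS; vc=[]
#2 0x72→b28/s4 L1-HIT; vc=[]
#3 0x72→b28/s4 L1-HIT; vc=[]
#4 0x92→b36/s4 MISS; vc=[28]
#5 0x93→b36/s4 L1-HIT; vc=[28]
#6 0x72→b28/s4 VC-HIT; vc=[36]
#7 0xed→b59/s3 MISS; vc=[36,27]
#8 0xfe→b63/s7 MISS; vc=[36,27]
#9 0xed→b59/s3 L1-HIT; vc=[36,27]
#10 0xfd→b63/s7 L1-HIT; vc=[36,27]
#11 0x92→b36/s4 VC-HIT; vc=[28,27]

OUTCOME = VC-HIT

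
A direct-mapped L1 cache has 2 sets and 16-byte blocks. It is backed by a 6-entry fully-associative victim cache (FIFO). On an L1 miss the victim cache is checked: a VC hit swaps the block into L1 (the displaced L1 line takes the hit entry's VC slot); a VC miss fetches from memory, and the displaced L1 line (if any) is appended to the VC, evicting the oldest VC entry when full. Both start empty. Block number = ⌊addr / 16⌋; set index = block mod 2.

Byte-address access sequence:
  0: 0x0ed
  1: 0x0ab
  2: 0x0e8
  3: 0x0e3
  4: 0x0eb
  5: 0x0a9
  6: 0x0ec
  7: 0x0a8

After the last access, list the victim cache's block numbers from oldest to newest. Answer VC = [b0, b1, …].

0: 0xed (blk 14, set 0) → MISS  vc=[]
1: 0xab (blk 10, set 0) → MISS  vc=[14]
2: 0xe8 (blk 14, set 0) → VC-HIT  vc=[10]
3: 0xe3 (blk 14, set 0) → L1-HIT  vc=[10]
4: 0xeb (blk 14, set 0) → L1-HIT  vc=[10]
5: 0xa9 (blk 10, set 0) → VC-HIT  vc=[14]
6: 0xec (blk 14, set 0) → VC-HIT  vc=[10]
7: 0xa8 (blk 10, set 0) → VC-HIT  vc=[14]

VC = [14]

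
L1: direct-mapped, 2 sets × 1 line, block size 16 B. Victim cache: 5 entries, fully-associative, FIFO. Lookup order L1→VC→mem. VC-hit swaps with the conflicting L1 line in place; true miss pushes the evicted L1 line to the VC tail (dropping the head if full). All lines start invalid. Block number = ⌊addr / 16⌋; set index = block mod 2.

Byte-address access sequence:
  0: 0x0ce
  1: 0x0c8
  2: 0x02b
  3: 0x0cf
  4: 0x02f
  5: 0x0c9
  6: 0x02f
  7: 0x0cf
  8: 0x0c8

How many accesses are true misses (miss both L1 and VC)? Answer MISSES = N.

MISSES = 2

0: 0xce (blk 12, set 0) → MISS  vc=[]
1: 0xc8 (blk 12, set 0) → L1-HIT  vc=[]
2: 0x2b (blk 2, set 0) → MISS  vc=[12]
3: 0xcf (blk 12, set 0) → VC-HIT  vc=[2]
4: 0x2f (blk 2, set 0) → VC-HIT  vc=[12]
5: 0xc9 (blk 12, set 0) → VC-HIT  vc=[2]
6: 0x2f (blk 2, set 0) → VC-HIT  vc=[12]
7: 0xcf (blk 12, set 0) → VC-HIT  vc=[2]
8: 0xc8 (blk 12, set 0) → L1-HIT  vc=[2]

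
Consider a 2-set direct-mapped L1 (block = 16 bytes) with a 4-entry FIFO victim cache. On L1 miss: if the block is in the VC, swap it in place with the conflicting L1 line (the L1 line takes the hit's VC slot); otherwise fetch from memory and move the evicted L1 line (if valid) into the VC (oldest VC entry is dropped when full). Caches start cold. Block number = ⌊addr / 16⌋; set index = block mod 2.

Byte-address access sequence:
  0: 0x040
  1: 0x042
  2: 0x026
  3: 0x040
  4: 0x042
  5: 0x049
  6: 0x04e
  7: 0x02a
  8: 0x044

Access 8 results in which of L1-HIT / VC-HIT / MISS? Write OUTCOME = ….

  [0] addr=0x40 blk=4 s=0: MISS | VC []
  [1] addr=0x42 blk=4 s=0: L1-HIT | VC []
  [2] addr=0x26 blk=2 s=0: MISS | VC [4]
  [3] addr=0x40 blk=4 s=0: VC-HIT | VC [2]
  [4] addr=0x42 blk=4 s=0: L1-HIT | VC [2]
  [5] addr=0x49 blk=4 s=0: L1-HIT | VC [2]
  [6] addr=0x4e blk=4 s=0: L1-HIT | VC [2]
  [7] addr=0x2a blk=2 s=0: VC-HIT | VC [4]
  [8] addr=0x44 blk=4 s=0: VC-HIT | VC [2]

OUTCOME = VC-HIT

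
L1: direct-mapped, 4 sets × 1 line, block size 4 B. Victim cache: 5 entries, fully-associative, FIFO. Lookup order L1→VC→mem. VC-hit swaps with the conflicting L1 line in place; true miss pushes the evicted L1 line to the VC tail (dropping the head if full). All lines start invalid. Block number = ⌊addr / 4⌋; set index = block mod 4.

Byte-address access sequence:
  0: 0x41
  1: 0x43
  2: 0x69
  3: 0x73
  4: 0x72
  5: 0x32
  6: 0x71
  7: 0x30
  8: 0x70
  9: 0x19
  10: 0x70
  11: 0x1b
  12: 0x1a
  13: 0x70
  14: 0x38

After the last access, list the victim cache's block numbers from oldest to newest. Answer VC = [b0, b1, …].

#0 0x41→b16/s0 MISS; vc=[]
#1 0x43→b16/s0 L1-HIT; vc=[]
#2 0x69→b26/s2 MISS; vc=[]
#3 0x73→b28/s0 MISS; vc=[16]
#4 0x72→b28/s0 L1-HIT; vc=[16]
#5 0x32→b12/s0 MISS; vc=[16,28]
#6 0x71→b28/s0 VC-HIT; vc=[16,12]
#7 0x30→b12/s0 VC-HIT; vc=[16,28]
#8 0x70→b28/s0 VC-HIT; vc=[16,12]
#9 0x19→b6/s2 MISS; vc=[16,12,26]
#10 0x70→b28/s0 L1-HIT; vc=[16,12,26]
#11 0x1b→b6/s2 L1-HIT; vc=[16,12,26]
#12 0x1a→b6/s2 L1-HIT; vc=[16,12,26]
#13 0x70→b28/s0 L1-HIT; vc=[16,12,26]
#14 0x38→b14/s2 MISS; vc=[16,12,26,6]

VC = [16, 12, 26, 6]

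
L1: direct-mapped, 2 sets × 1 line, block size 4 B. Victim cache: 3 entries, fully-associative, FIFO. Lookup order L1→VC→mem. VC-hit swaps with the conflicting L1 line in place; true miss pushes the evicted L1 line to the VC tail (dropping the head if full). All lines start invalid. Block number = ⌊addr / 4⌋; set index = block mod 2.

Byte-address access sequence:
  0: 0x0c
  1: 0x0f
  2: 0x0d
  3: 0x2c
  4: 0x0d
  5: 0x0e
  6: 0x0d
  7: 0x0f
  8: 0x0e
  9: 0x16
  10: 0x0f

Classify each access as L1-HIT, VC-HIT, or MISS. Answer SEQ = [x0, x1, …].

SEQ = [MISS, L1-HIT, L1-HIT, MISS, VC-HIT, L1-HIT, L1-HIT, L1-HIT, L1-HIT, MISS, VC-HIT]

#0 0xc→b3/s1 MISS; vc=[]
#1 0xf→b3/s1 L1-HIT; vc=[]
#2 0xd→b3/s1 L1-HIT; vc=[]
#3 0x2c→b11/s1 MISS; vc=[3]
#4 0xd→b3/s1 VC-HIT; vc=[11]
#5 0xe→b3/s1 L1-HIT; vc=[11]
#6 0xd→b3/s1 L1-HIT; vc=[11]
#7 0xf→b3/s1 L1-HIT; vc=[11]
#8 0xe→b3/s1 L1-HIT; vc=[11]
#9 0x16→b5/s1 MISS; vc=[11,3]
#10 0xf→b3/s1 VC-HIT; vc=[11,5]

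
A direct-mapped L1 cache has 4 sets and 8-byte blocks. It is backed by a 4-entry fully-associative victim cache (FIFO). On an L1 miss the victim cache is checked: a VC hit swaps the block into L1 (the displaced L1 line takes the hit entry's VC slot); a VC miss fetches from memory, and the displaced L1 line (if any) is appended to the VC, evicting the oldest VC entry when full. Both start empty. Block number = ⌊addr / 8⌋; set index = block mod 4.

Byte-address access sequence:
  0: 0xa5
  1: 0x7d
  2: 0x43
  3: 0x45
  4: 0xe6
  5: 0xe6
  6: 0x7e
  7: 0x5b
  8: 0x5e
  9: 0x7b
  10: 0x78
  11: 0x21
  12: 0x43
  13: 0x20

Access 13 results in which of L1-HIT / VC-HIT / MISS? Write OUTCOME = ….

  [0] addr=0xa5 blk=20 s=0: MISS | VC []
  [1] addr=0x7d blk=15 s=3: MISS | VC []
  [2] addr=0x43 blk=8 s=0: MISS | VC [20]
  [3] addr=0x45 blk=8 s=0: L1-HIT | VC [20]
  [4] addr=0xe6 blk=28 s=0: MISS | VC [20, 8]
  [5] addr=0xe6 blk=28 s=0: L1-HIT | VC [20, 8]
  [6] addr=0x7e blk=15 s=3: L1-HIT | VC [20, 8]
  [7] addr=0x5b blk=11 s=3: MISS | VC [20, 8, 15]
  [8] addr=0x5e blk=11 s=3: L1-HIT | VC [20, 8, 15]
  [9] addr=0x7b blk=15 s=3: VC-HIT | VC [20, 8, 11]
  [10] addr=0x78 blk=15 s=3: L1-HIT | VC [20, 8, 11]
  [11] addr=0x21 blk=4 s=0: MISS | VC [20, 8, 11, 28]
  [12] addr=0x43 blk=8 s=0: VC-HIT | VC [20, 4, 11, 28]
  [13] addr=0x20 blk=4 s=0: VC-HIT | VC [20, 8, 11, 28]

OUTCOME = VC-HIT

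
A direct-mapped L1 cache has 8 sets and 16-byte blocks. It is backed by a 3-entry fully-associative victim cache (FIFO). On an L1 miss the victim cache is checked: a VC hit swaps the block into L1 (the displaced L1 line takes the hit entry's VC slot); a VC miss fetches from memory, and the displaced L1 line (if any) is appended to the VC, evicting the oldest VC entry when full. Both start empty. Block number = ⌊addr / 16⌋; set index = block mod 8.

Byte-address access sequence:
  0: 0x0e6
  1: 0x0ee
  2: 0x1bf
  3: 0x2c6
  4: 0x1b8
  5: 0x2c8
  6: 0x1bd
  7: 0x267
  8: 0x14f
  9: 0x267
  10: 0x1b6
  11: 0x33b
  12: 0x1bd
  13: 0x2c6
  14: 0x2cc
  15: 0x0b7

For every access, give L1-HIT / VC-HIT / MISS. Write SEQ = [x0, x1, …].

0: 0xe6 (blk 14, set 6) → MISS  vc=[]
1: 0xee (blk 14, set 6) → L1-HIT  vc=[]
2: 0x1bf (blk 27, set 3) → MISS  vc=[]
3: 0x2c6 (blk 44, set 4) → MISS  vc=[]
4: 0x1b8 (blk 27, set 3) → L1-HIT  vc=[]
5: 0x2c8 (blk 44, set 4) → L1-HIT  vc=[]
6: 0x1bd (blk 27, set 3) → L1-HIT  vc=[]
7: 0x267 (blk 38, set 6) → MISS  vc=[14]
8: 0x14f (blk 20, set 4) → MISS  vc=[14, 44]
9: 0x267 (blk 38, set 6) → L1-HIT  vc=[14, 44]
10: 0x1b6 (blk 27, set 3) → L1-HIT  vc=[14, 44]
11: 0x33b (blk 51, set 3) → MISS  vc=[14, 44, 27]
12: 0x1bd (blk 27, set 3) → VC-HIT  vc=[14, 44, 51]
13: 0x2c6 (blk 44, set 4) → VC-HIT  vc=[14, 20, 51]
14: 0x2cc (blk 44, set 4) → L1-HIT  vc=[14, 20, 51]
15: 0xb7 (blk 11, set 3) → MISS  vc=[20, 51, 27]

SEQ = [MISS, L1-HIT, MISS, MISS, L1-HIT, L1-HIT, L1-HIT, MISS, MISS, L1-HIT, L1-HIT, MISS, VC-HIT, VC-HIT, L1-HIT, MISS]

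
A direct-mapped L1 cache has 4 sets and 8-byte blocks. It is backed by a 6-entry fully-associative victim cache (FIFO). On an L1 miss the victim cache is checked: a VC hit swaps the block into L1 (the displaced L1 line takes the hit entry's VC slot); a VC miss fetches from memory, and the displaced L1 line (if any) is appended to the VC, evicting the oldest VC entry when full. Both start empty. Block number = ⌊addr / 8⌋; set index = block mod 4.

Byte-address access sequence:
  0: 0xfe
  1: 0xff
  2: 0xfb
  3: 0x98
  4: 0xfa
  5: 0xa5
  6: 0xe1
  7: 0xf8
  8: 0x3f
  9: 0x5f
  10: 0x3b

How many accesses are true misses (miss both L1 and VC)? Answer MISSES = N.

#0 0xfe→b31/s3 MISS; vc=[]
#1 0xff→b31/s3 L1-HIT; vc=[]
#2 0xfb→b31/s3 L1-HIT; vc=[]
#3 0x98→b19/s3 MISS; vc=[31]
#4 0xfa→b31/s3 VC-HIT; vc=[19]
#5 0xa5→b20/s0 MISS; vc=[19]
#6 0xe1→b28/s0 MISS; vc=[19,20]
#7 0xf8→b31/s3 L1-HIT; vc=[19,20]
#8 0x3f→b7/s3 MISS; vc=[19,20,31]
#9 0x5f→b11/s3 MISS; vc=[19,20,31,7]
#10 0x3b→b7/s3 VC-HIT; vc=[19,20,31,11]

MISSES = 6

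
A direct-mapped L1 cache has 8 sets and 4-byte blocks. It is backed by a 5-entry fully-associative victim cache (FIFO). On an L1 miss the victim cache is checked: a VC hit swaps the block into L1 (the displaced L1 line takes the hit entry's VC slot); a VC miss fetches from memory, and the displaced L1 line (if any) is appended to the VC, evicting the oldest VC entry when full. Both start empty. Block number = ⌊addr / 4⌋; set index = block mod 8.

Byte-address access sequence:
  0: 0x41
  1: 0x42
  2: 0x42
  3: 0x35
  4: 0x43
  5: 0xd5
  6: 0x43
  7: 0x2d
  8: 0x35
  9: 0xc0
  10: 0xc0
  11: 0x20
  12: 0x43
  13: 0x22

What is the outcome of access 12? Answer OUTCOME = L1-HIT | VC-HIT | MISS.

  [0] addr=0x41 blk=16 s=0: MISS | VC []
  [1] addr=0x42 blk=16 s=0: L1-HIT | VC []
  [2] addr=0x42 blk=16 s=0: L1-HIT | VC []
  [3] addr=0x35 blk=13 s=5: MISS | VC []
  [4] addr=0x43 blk=16 s=0: L1-HIT | VC []
  [5] addr=0xd5 blk=53 s=5: MISS | VC [13]
  [6] addr=0x43 blk=16 s=0: L1-HIT | VC [13]
  [7] addr=0x2d blk=11 s=3: MISS | VC [13]
  [8] addr=0x35 blk=13 s=5: VC-HIT | VC [53]
  [9] addr=0xc0 blk=48 s=0: MISS | VC [53, 16]
  [10] addr=0xc0 blk=48 s=0: L1-HIT | VC [53, 16]
  [11] addr=0x20 blk=8 s=0: MISS | VC [53, 16, 48]
  [12] addr=0x43 blk=16 s=0: VC-HIT | VC [53, 8, 48]
  [13] addr=0x22 blk=8 s=0: VC-HIT | VC [53, 16, 48]

OUTCOME = VC-HIT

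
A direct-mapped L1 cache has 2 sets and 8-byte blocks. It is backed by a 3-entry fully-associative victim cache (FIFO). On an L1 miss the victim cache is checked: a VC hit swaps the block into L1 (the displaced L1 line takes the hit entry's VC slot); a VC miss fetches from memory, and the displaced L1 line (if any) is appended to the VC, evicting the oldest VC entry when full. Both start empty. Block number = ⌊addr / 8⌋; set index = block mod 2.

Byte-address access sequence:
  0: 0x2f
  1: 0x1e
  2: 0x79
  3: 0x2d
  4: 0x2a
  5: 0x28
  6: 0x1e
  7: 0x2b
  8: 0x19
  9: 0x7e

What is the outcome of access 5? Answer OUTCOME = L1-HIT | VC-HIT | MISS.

0: 0x2f (blk 5, set 1) → MISS  vc=[]
1: 0x1e (blk 3, set 1) → MISS  vc=[5]
2: 0x79 (blk 15, set 1) → MISS  vc=[5, 3]
3: 0x2d (blk 5, set 1) → VC-HIT  vc=[15, 3]
4: 0x2a (blk 5, set 1) → L1-HIT  vc=[15, 3]
5: 0x28 (blk 5, set 1) → L1-HIT  vc=[15, 3]
6: 0x1e (blk 3, set 1) → VC-HIT  vc=[15, 5]
7: 0x2b (blk 5, set 1) → VC-HIT  vc=[15, 3]
8: 0x19 (blk 3, set 1) → VC-HIT  vc=[15, 5]
9: 0x7e (blk 15, set 1) → VC-HIT  vc=[3, 5]

OUTCOME = L1-HIT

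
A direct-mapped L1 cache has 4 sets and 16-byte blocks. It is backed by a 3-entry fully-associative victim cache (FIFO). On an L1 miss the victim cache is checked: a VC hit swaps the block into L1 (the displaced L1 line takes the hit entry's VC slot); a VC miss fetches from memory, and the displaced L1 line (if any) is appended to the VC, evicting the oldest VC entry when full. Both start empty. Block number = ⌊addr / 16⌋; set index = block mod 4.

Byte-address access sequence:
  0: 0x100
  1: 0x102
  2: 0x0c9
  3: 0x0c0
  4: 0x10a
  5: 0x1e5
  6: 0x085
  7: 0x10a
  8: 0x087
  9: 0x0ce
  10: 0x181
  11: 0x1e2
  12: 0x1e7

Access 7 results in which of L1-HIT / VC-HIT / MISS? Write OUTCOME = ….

OUTCOME = VC-HIT

#0 0x100→b16/s0 MISS; vc=[]
#1 0x102→b16/s0 L1-HIT; vc=[]
#2 0xc9→b12/s0 MISS; vc=[16]
#3 0xc0→b12/s0 L1-HIT; vc=[16]
#4 0x10a→b16/s0 VC-HIT; vc=[12]
#5 0x1e5→b30/s2 MISS; vc=[12]
#6 0x85→b8/s0 MISS; vc=[12,16]
#7 0x10a→b16/s0 VC-HIT; vc=[12,8]
#8 0x87→b8/s0 VC-HIT; vc=[12,16]
#9 0xce→b12/s0 VC-HIT; vc=[8,16]
#10 0x181→b24/s0 MISS; vc=[8,16,12]
#11 0x1e2→b30/s2 L1-HIT; vc=[8,16,12]
#12 0x1e7→b30/s2 L1-HIT; vc=[8,16,12]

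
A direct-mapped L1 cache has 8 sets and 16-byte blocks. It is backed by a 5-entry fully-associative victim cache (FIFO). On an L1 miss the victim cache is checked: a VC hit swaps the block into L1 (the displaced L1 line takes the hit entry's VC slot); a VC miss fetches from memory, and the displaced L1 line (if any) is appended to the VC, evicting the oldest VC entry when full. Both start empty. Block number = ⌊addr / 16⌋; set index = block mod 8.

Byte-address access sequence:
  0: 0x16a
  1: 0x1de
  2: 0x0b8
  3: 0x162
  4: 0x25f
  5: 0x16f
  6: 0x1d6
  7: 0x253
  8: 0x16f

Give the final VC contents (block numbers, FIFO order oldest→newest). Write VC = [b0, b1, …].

0: 0x16a (blk 22, set 6) → MISS  vc=[]
1: 0x1de (blk 29, set 5) → MISS  vc=[]
2: 0xb8 (blk 11, set 3) → MISS  vc=[]
3: 0x162 (blk 22, set 6) → L1-HIT  vc=[]
4: 0x25f (blk 37, set 5) → MISS  vc=[29]
5: 0x16f (blk 22, set 6) → L1-HIT  vc=[29]
6: 0x1d6 (blk 29, set 5) → VC-HIT  vc=[37]
7: 0x253 (blk 37, set 5) → VC-HIT  vc=[29]
8: 0x16f (blk 22, set 6) → L1-HIT  vc=[29]

VC = [29]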